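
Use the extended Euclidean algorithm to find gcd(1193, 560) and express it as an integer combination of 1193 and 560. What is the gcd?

Repeated division:
1193 = 2*560 + 73
560 = 7*73 + 49
73 = 1*49 + 24
49 = 2*24 + 1
24 = 24*1 + 0
gcd(1193, 560) = 1.
Back-substituting:
1 = 49 − 2·24
1 = −2·73 + 3·49
1 = 3·560 − 23·73
1 = −23·1193 + 49·560
So 1 = (-23)·1193 + (49)·560.

1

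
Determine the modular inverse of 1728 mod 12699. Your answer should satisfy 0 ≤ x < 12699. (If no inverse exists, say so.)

no inverse exists

Euclidean algorithm on 12699, 1728:
12699 = 7·1728 + 603
1728 = 2·603 + 522
603 = 1·522 + 81
522 = 6·81 + 36
81 = 2·36 + 9
36 = 4·9 + 0
The gcd is 9, not 1, hence no inverse exists.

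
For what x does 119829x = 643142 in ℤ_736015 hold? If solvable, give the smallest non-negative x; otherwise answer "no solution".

First find gcd(119829, 736015):
736015 = 6·119829 + 17041
119829 = 7·17041 + 542
17041 = 31·542 + 239
542 = 2·239 + 64
239 = 3·64 + 47
64 = 1·47 + 17
47 = 2·17 + 13
17 = 1·13 + 4
13 = 3·4 + 1
4 = 4·1 + 0
gcd = 1, so a unique solution mod 736015 exists.
Back-substitute for the Bézout coefficients:
1 = 13 − 3·4
1 = −3·17 + 4·13
1 = 4·47 − 11·17
1 = −11·64 + 15·47
1 = 15·239 − 56·64
1 = −56·542 + 127·239
1 = 127·17041 − 3993·542
1 = −3993·119829 + 28078·17041
1 = 28078·736015 − 172461·119829
So 119829·(-172461) ≡ 1 (mod 736015), giving 119829⁻¹ ≡ 563554.
x ≡ 119829⁻¹·643142 ≡ 563554·643142 ≡ 548038 (mod 736015).

548038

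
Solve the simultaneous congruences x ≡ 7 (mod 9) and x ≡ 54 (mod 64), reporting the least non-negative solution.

502

Write x = 7 + 9·k. Then 9·k ≡ 54 − 7 ≡ 47 (mod 64).
Need 9⁻¹ mod 64. Extended Euclid on (64, 9):
64 = 7*9 + 1
9 = 9*1 + 0
Back-substitute:
1 = 64 − 7·9
9⁻¹ ≡ 57 (mod 64), so k ≡ 57·47 ≡ 55 (mod 64).
x = 7 + 9·55 = 502.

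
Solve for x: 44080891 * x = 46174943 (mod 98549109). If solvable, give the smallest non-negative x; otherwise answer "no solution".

First find gcd(44080891, 98549109):
98549109 = 2·44080891 + 10387327
44080891 = 4·10387327 + 2531583
10387327 = 4·2531583 + 260995
2531583 = 9·260995 + 182628
260995 = 1·182628 + 78367
182628 = 2·78367 + 25894
78367 = 3·25894 + 685
25894 = 37·685 + 549
685 = 1·549 + 136
549 = 4·136 + 5
136 = 27·5 + 1
5 = 5·1 + 0
gcd = 1, so a unique solution mod 98549109 exists.
Back-substitute for the Bézout coefficients:
1 = 136 − 27·5
1 = −27·549 + 109·136
1 = 109·685 − 136·549
1 = −136·25894 + 5141·685
1 = 5141·78367 − 15559·25894
1 = −15559·182628 + 36259·78367
1 = 36259·260995 − 51818·182628
1 = −51818·2531583 + 502621·260995
1 = 502621·10387327 − 2062302·2531583
1 = −2062302·44080891 + 8751829·10387327
1 = 8751829·98549109 − 19565960·44080891
So 44080891·(-19565960) ≡ 1 (mod 98549109), giving 44080891⁻¹ ≡ 78983149.
x ≡ 44080891⁻¹·46174943 ≡ 78983149·46174943 ≡ 48593267 (mod 98549109).

48593267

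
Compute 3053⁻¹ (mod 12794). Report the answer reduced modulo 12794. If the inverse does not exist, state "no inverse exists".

8947

gcd(12794, 3053) by repeated division:
12794 = 4*3053 + 582
3053 = 5*582 + 143
582 = 4*143 + 10
143 = 14*10 + 3
10 = 3*3 + 1
3 = 3*1 + 0
Since gcd(3053, 12794) = 1, back-substitute to write 1 as a combination:
1 = 10 − 3·3
1 = −3·143 + 43·10
1 = 43·582 − 175·143
1 = −175·3053 + 918·582
1 = 918·12794 − 3847·3053
So 3053·(-3847) ≡ 1 (mod 12794), and -3847 ≡ 8947 (mod 12794).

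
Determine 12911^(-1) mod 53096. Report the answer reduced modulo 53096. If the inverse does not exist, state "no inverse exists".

51743

gcd(53096, 12911) by repeated division:
53096 = 4×12911 + 1452
12911 = 8×1452 + 1295
1452 = 1×1295 + 157
1295 = 8×157 + 39
157 = 4×39 + 1
39 = 39×1 + 0
Since gcd(12911, 53096) = 1, back-substitute to write 1 as a combination:
1 = 157 − 4·39
1 = −4·1295 + 33·157
1 = 33·1452 − 37·1295
1 = −37·12911 + 329·1452
1 = 329·53096 − 1353·12911
Thus 12911·(-1353) ≡ 1 (mod 53096); reducing, -1353 mod 53096 = 51743.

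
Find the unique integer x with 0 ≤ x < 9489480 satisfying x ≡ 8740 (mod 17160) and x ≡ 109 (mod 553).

Write x = 8740 + 17160·k. Then 17160·k ≡ 109 − 8740 ≡ 217 (mod 553).
Need 17160⁻¹ mod 553. Extended Euclid on (553, 17):
553 = 32×17 + 9
17 = 1×9 + 8
9 = 1×8 + 1
8 = 8×1 + 0
Back-substitute:
1 = 9 − 8
1 = −17 + 2·9
1 = 2·553 − 65·17
17160⁻¹ ≡ 488 (mod 553), so k ≡ 488·217 ≡ 273 (mod 553).
x = 8740 + 17160·273 = 4693420.

4693420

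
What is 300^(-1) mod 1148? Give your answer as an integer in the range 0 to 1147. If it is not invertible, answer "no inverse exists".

no inverse exists

Compute gcd(300, 1148):
1148 = 3*300 + 248
300 = 1*248 + 52
248 = 4*52 + 40
52 = 1*40 + 12
40 = 3*12 + 4
12 = 3*4 + 0
Since gcd = 4 > 1, 300 is not a unit mod 1148.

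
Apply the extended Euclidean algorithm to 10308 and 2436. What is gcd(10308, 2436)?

12

Apply Euclid's algorithm to 10308 and 2436:
10308 = 4×2436 + 564
2436 = 4×564 + 180
564 = 3×180 + 24
180 = 7×24 + 12
24 = 2×12 + 0
gcd(10308, 2436) = 12.
Express as a combination:
12 = 180 − 7·24
12 = −7·564 + 22·180
12 = 22·2436 − 95·564
12 = −95·10308 + 402·2436
So 12 = (-95)·10308 + (402)·2436.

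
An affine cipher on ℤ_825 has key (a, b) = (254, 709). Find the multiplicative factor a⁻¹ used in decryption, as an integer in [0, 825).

419

Extended Euclidean algorithm:
825 = 3·254 + 63
254 = 4·63 + 2
63 = 31·2 + 1
2 = 2·1 + 0
gcd = 1, so the inverse exists. Back-substitute:
1 = 63 − 31·2
1 = −31·254 + 125·63
1 = 125·825 − 406·254
Hence 254⁻¹ ≡ -406 ≡ 419 (mod 825).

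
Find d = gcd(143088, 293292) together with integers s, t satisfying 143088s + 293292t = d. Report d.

Euclidean algorithm:
293292 = 2*143088 + 7116
143088 = 20*7116 + 768
7116 = 9*768 + 204
768 = 3*204 + 156
204 = 1*156 + 48
156 = 3*48 + 12
48 = 4*12 + 0
gcd(143088, 293292) = 12.
Express as a combination:
12 = 156 − 3·48
12 = −3·204 + 4·156
12 = 4·768 − 15·204
12 = −15·7116 + 139·768
12 = 139·143088 − 2795·7116
12 = −2795·293292 + 5729·143088
So 12 = (-2795)·293292 + (5729)·143088.

12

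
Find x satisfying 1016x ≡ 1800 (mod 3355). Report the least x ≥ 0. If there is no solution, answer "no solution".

First find gcd(1016, 3355):
3355 = 3·1016 + 307
1016 = 3·307 + 95
307 = 3·95 + 22
95 = 4·22 + 7
22 = 3·7 + 1
7 = 7·1 + 0
gcd = 1, so a unique solution mod 3355 exists.
Back-substitute for the Bézout coefficients:
1 = 22 − 3·7
1 = −3·95 + 13·22
1 = 13·307 − 42·95
1 = −42·1016 + 139·307
1 = 139·3355 − 459·1016
So 1016·(-459) ≡ 1 (mod 3355), giving 1016⁻¹ ≡ 2896.
x ≡ 1016⁻¹·1800 ≡ 2896·1800 ≡ 2485 (mod 3355).

2485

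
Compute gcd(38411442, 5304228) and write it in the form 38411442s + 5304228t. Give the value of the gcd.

Repeated division:
38411442 = 7·5304228 + 1281846
5304228 = 4·1281846 + 176844
1281846 = 7·176844 + 43938
176844 = 4·43938 + 1092
43938 = 40·1092 + 258
1092 = 4·258 + 60
258 = 4·60 + 18
60 = 3·18 + 6
18 = 3·6 + 0
gcd(38411442, 5304228) = 6.
Express as a combination:
6 = 60 − 3·18
6 = −3·258 + 13·60
6 = 13·1092 − 55·258
6 = −55·43938 + 2213·1092
6 = 2213·176844 − 8907·43938
6 = −8907·1281846 + 64562·176844
6 = 64562·5304228 − 267155·1281846
6 = −267155·38411442 + 1934647·5304228
So 6 = (-267155)·38411442 + (1934647)·5304228.

6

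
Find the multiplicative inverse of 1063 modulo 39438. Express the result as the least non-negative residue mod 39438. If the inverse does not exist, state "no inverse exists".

Extended Euclidean algorithm:
39438 = 37×1063 + 107
1063 = 9×107 + 100
107 = 1×100 + 7
100 = 14×7 + 2
7 = 3×2 + 1
2 = 2×1 + 0
The gcd is 1. Working backward:
1 = 7 − 3·2
1 = −3·100 + 43·7
1 = 43·107 − 46·100
1 = −46·1063 + 457·107
1 = 457·39438 − 16955·1063
Thus 1063·(-16955) ≡ 1 (mod 39438); reducing, -16955 mod 39438 = 22483.

22483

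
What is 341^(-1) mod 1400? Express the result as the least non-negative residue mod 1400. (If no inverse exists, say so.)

Extended Euclidean algorithm:
1400 = 4×341 + 36
341 = 9×36 + 17
36 = 2×17 + 2
17 = 8×2 + 1
2 = 2×1 + 0
The gcd is 1. Working backward:
1 = 17 − 8·2
1 = −8·36 + 17·17
1 = 17·341 − 161·36
1 = −161·1400 + 661·341
So 341·661 ≡ 1 (mod 1400).

661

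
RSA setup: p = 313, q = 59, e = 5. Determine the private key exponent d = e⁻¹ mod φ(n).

φ(n) = (p−1)(q−1) = 312·58 = 18096.
Need d with 5·d ≡ 1 (mod 18096). Apply the extended Euclidean algorithm:
18096 = 3619*5 + 1
5 = 5*1 + 0
Back-substitute:
1 = 18096 − 3619·5
So 5·(-3619) ≡ 1 (mod 18096), hence d ≡ -3619 ≡ 14477 (mod 18096).

14477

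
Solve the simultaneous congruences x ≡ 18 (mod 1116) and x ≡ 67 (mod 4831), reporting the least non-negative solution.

Write x = 18 + 1116·k. Then 1116·k ≡ 67 − 18 ≡ 49 (mod 4831).
Need 1116⁻¹ mod 4831. Extended Euclid on (4831, 1116):
4831 = 4×1116 + 367
1116 = 3×367 + 15
367 = 24×15 + 7
15 = 2×7 + 1
7 = 7×1 + 0
Back-substitute:
1 = 15 − 2·7
1 = −2·367 + 49·15
1 = 49·1116 − 149·367
1 = −149·4831 + 645·1116
1116⁻¹ ≡ 645 (mod 4831), so k ≡ 645·49 ≡ 2619 (mod 4831).
x = 18 + 1116·2619 = 2922822.

2922822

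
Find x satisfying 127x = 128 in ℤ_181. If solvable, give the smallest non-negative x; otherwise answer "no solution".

First find gcd(127, 181):
181 = 1·127 + 54
127 = 2·54 + 19
54 = 2·19 + 16
19 = 1·16 + 3
16 = 5·3 + 1
3 = 3·1 + 0
gcd = 1, so a unique solution mod 181 exists.
Back-substitute for the Bézout coefficients:
1 = 16 − 5·3
1 = −5·19 + 6·16
1 = 6·54 − 17·19
1 = −17·127 + 40·54
1 = 40·181 − 57·127
So 127·(-57) ≡ 1 (mod 181), giving 127⁻¹ ≡ 124.
x ≡ 127⁻¹·128 ≡ 124·128 ≡ 125 (mod 181).

125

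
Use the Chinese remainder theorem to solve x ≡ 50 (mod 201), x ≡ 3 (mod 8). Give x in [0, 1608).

Write x = 50 + 201·k. Then 201·k ≡ 3 − 50 ≡ 1 (mod 8).
Need 201⁻¹ mod 8. Extended Euclid on (8, 1):
8 = 8*1 + 0
201⁻¹ ≡ 1 (mod 8), so k ≡ 1·1 ≡ 1 (mod 8).
x = 50 + 201·1 = 251.

251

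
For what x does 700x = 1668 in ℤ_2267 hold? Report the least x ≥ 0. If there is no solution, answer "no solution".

961

First find gcd(700, 2267):
2267 = 3*700 + 167
700 = 4*167 + 32
167 = 5*32 + 7
32 = 4*7 + 4
7 = 1*4 + 3
4 = 1*3 + 1
3 = 3*1 + 0
gcd = 1, so a unique solution mod 2267 exists.
Back-substitute for the Bézout coefficients:
1 = 4 − 3
1 = −7 + 2·4
1 = 2·32 − 9·7
1 = −9·167 + 47·32
1 = 47·700 − 197·167
1 = −197·2267 + 638·700
So 700·(638) ≡ 1 (mod 2267), giving 700⁻¹ ≡ 638.
x ≡ 700⁻¹·1668 ≡ 638·1668 ≡ 961 (mod 2267).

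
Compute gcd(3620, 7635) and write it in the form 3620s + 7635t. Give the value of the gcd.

5

Apply Euclid's algorithm to 7635 and 3620:
7635 = 2*3620 + 395
3620 = 9*395 + 65
395 = 6*65 + 5
65 = 13*5 + 0
gcd(3620, 7635) = 5.
Back-substituting:
5 = 395 − 6·65
5 = −6·3620 + 55·395
5 = 55·7635 − 116·3620
So 5 = (55)·7635 + (-116)·3620.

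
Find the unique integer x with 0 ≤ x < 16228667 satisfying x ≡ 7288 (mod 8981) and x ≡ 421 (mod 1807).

14673261

Write x = 7288 + 8981·k. Then 8981·k ≡ 421 − 7288 ≡ 361 (mod 1807).
Need 8981⁻¹ mod 1807. Extended Euclid on (1807, 1753):
1807 = 1×1753 + 54
1753 = 32×54 + 25
54 = 2×25 + 4
25 = 6×4 + 1
4 = 4×1 + 0
Back-substitute:
1 = 25 − 6·4
1 = −6·54 + 13·25
1 = 13·1753 − 422·54
1 = −422·1807 + 435·1753
8981⁻¹ ≡ 435 (mod 1807), so k ≡ 435·361 ≡ 1633 (mod 1807).
x = 7288 + 8981·1633 = 14673261.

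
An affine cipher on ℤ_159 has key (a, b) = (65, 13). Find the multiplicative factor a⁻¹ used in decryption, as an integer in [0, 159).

137

Run Euclid on (159, 65):
159 = 2×65 + 29
65 = 2×29 + 7
29 = 4×7 + 1
7 = 7×1 + 0
Since gcd(65, 159) = 1, back-substitute to write 1 as a combination:
1 = 29 − 4·7
1 = −4·65 + 9·29
1 = 9·159 − 22·65
Hence 65⁻¹ ≡ -22 ≡ 137 (mod 159).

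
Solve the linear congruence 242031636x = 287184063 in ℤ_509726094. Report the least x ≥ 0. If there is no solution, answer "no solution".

gcd(242031636, 509726094):
509726094 = 2*242031636 + 25662822
242031636 = 9*25662822 + 11066238
25662822 = 2*11066238 + 3530346
11066238 = 3*3530346 + 475200
3530346 = 7*475200 + 203946
475200 = 2*203946 + 67308
203946 = 3*67308 + 2022
67308 = 33*2022 + 582
2022 = 3*582 + 276
582 = 2*276 + 30
276 = 9*30 + 6
30 = 5*6 + 0
gcd = 6, but 6 ∤ 287184063, so the congruence has no solution.

no solution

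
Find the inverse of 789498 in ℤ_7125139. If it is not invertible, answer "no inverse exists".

1388273

gcd(7125139, 789498) by repeated division:
7125139 = 9·789498 + 19657
789498 = 40·19657 + 3218
19657 = 6·3218 + 349
3218 = 9·349 + 77
349 = 4·77 + 41
77 = 1·41 + 36
41 = 1·36 + 5
36 = 7·5 + 1
5 = 5·1 + 0
gcd = 1, so the inverse exists. Back-substitute:
1 = 36 − 7·5
1 = −7·41 + 8·36
1 = 8·77 − 15·41
1 = −15·349 + 68·77
1 = 68·3218 − 627·349
1 = −627·19657 + 3830·3218
1 = 3830·789498 − 153827·19657
1 = −153827·7125139 + 1388273·789498
So 789498·1388273 ≡ 1 (mod 7125139).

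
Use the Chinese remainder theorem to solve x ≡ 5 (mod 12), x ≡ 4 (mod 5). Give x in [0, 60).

29

Write x = 5 + 12·k. Then 12·k ≡ 4 − 5 ≡ 4 (mod 5).
Need 12⁻¹ mod 5. Extended Euclid on (5, 2):
5 = 2·2 + 1
2 = 2·1 + 0
Back-substitute:
1 = 5 − 2·2
12⁻¹ ≡ 3 (mod 5), so k ≡ 3·4 ≡ 2 (mod 5).
x = 5 + 12·2 = 29.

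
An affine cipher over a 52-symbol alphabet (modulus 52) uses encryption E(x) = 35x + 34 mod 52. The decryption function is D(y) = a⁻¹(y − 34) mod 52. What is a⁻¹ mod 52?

3

Extended Euclidean algorithm:
52 = 1*35 + 17
35 = 2*17 + 1
17 = 17*1 + 0
Since gcd(35, 52) = 1, back-substitute to write 1 as a combination:
1 = 35 − 2·17
1 = −2·52 + 3·35
So 35·3 ≡ 1 (mod 52).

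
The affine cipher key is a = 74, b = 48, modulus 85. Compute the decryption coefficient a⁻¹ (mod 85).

54

gcd(85, 74) by repeated division:
85 = 1*74 + 11
74 = 6*11 + 8
11 = 1*8 + 3
8 = 2*3 + 2
3 = 1*2 + 1
2 = 2*1 + 0
The gcd is 1. Working backward:
1 = 3 − 2
1 = −8 + 3·3
1 = 3·11 − 4·8
1 = −4·74 + 27·11
1 = 27·85 − 31·74
Hence 74⁻¹ ≡ -31 ≡ 54 (mod 85).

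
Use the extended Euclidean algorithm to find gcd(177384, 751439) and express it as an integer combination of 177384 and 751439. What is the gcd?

1

Apply Euclid's algorithm to 751439 and 177384:
751439 = 4*177384 + 41903
177384 = 4*41903 + 9772
41903 = 4*9772 + 2815
9772 = 3*2815 + 1327
2815 = 2*1327 + 161
1327 = 8*161 + 39
161 = 4*39 + 5
39 = 7*5 + 4
5 = 1*4 + 1
4 = 4*1 + 0
gcd(177384, 751439) = 1.
Working backward:
1 = 5 − 4
1 = −39 + 8·5
1 = 8·161 − 33·39
1 = −33·1327 + 272·161
1 = 272·2815 − 577·1327
1 = −577·9772 + 2003·2815
1 = 2003·41903 − 8589·9772
1 = −8589·177384 + 36359·41903
1 = 36359·751439 − 154025·177384
So 1 = (36359)·751439 + (-154025)·177384.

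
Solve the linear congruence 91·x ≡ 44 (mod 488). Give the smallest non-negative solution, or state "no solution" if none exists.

156

First find gcd(91, 488):
488 = 5·91 + 33
91 = 2·33 + 25
33 = 1·25 + 8
25 = 3·8 + 1
8 = 8·1 + 0
gcd = 1, so a unique solution mod 488 exists.
Back-substitute for the Bézout coefficients:
1 = 25 − 3·8
1 = −3·33 + 4·25
1 = 4·91 − 11·33
1 = −11·488 + 59·91
So 91·(59) ≡ 1 (mod 488), giving 91⁻¹ ≡ 59.
x ≡ 91⁻¹·44 ≡ 59·44 ≡ 156 (mod 488).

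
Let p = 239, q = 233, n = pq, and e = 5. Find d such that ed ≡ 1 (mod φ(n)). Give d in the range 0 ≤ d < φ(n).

φ(n) = (p−1)(q−1) = 238·232 = 55216.
Need d with 5·d ≡ 1 (mod 55216). Apply the extended Euclidean algorithm:
55216 = 11043×5 + 1
5 = 5×1 + 0
Back-substitute:
1 = 55216 − 11043·5
So 5·(-11043) ≡ 1 (mod 55216), hence d ≡ -11043 ≡ 44173 (mod 55216).

44173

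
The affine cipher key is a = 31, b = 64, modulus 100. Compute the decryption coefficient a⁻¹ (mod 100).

Run Euclid on (100, 31):
100 = 3·31 + 7
31 = 4·7 + 3
7 = 2·3 + 1
3 = 3·1 + 0
The gcd is 1. Working backward:
1 = 7 − 2·3
1 = −2·31 + 9·7
1 = 9·100 − 29·31
Hence 31⁻¹ ≡ -29 ≡ 71 (mod 100).

71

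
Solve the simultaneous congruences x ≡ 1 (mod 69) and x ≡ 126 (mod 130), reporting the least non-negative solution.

Write x = 1 + 69·k. Then 69·k ≡ 126 − 1 ≡ 125 (mod 130).
Need 69⁻¹ mod 130. Extended Euclid on (130, 69):
130 = 1×69 + 61
69 = 1×61 + 8
61 = 7×8 + 5
8 = 1×5 + 3
5 = 1×3 + 2
3 = 1×2 + 1
2 = 2×1 + 0
Back-substitute:
1 = 3 − 2
1 = −5 + 2·3
1 = 2·8 − 3·5
1 = −3·61 + 23·8
1 = 23·69 − 26·61
1 = −26·130 + 49·69
69⁻¹ ≡ 49 (mod 130), so k ≡ 49·125 ≡ 15 (mod 130).
x = 1 + 69·15 = 1036.

1036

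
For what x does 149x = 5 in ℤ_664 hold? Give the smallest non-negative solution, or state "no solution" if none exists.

First find gcd(149, 664):
664 = 4*149 + 68
149 = 2*68 + 13
68 = 5*13 + 3
13 = 4*3 + 1
3 = 3*1 + 0
gcd = 1, so a unique solution mod 664 exists.
Back-substitute for the Bézout coefficients:
1 = 13 − 4·3
1 = −4·68 + 21·13
1 = 21·149 − 46·68
1 = −46·664 + 205·149
So 149·(205) ≡ 1 (mod 664), giving 149⁻¹ ≡ 205.
x ≡ 149⁻¹·5 ≡ 205·5 ≡ 361 (mod 664).

361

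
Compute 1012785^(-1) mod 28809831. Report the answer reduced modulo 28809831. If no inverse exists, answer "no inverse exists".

no inverse exists

Euclidean algorithm on 28809831, 1012785:
28809831 = 28*1012785 + 451851
1012785 = 2*451851 + 109083
451851 = 4*109083 + 15519
109083 = 7*15519 + 450
15519 = 34*450 + 219
450 = 2*219 + 12
219 = 18*12 + 3
12 = 4*3 + 0
gcd(1012785, 28809831) = 3 ≠ 1, so 1012785 has no multiplicative inverse modulo 28809831.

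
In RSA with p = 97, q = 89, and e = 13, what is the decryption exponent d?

φ(n) = (p−1)(q−1) = 96·88 = 8448.
Need d with 13·d ≡ 1 (mod 8448). Apply the extended Euclidean algorithm:
8448 = 649×13 + 11
13 = 1×11 + 2
11 = 5×2 + 1
2 = 2×1 + 0
Back-substitute:
1 = 11 − 5·2
1 = −5·13 + 6·11
1 = 6·8448 − 3899·13
So 13·(-3899) ≡ 1 (mod 8448), hence d ≡ -3899 ≡ 4549 (mod 8448).

4549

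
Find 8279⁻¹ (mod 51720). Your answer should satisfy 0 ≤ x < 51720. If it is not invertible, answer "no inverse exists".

gcd(51720, 8279) by repeated division:
51720 = 6*8279 + 2046
8279 = 4*2046 + 95
2046 = 21*95 + 51
95 = 1*51 + 44
51 = 1*44 + 7
44 = 6*7 + 2
7 = 3*2 + 1
2 = 2*1 + 0
gcd = 1, so the inverse exists. Back-substitute:
1 = 7 − 3·2
1 = −3·44 + 19·7
1 = 19·51 − 22·44
1 = −22·95 + 41·51
1 = 41·2046 − 883·95
1 = −883·8279 + 3573·2046
1 = 3573·51720 − 22321·8279
Thus 8279·(-22321) ≡ 1 (mod 51720); reducing, -22321 mod 51720 = 29399.

29399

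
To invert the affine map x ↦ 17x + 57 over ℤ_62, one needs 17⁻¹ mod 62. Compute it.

11

gcd(62, 17) by repeated division:
62 = 3×17 + 11
17 = 1×11 + 6
11 = 1×6 + 5
6 = 1×5 + 1
5 = 5×1 + 0
Since gcd(17, 62) = 1, back-substitute to write 1 as a combination:
1 = 6 − 5
1 = −11 + 2·6
1 = 2·17 − 3·11
1 = −3·62 + 11·17
So 17·11 ≡ 1 (mod 62).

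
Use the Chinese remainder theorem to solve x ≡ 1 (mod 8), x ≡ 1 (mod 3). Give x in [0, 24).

1

Write x = 1 + 8·k. Then 8·k ≡ 1 − 1 ≡ 0 (mod 3).
Need 8⁻¹ mod 3. Extended Euclid on (3, 2):
3 = 1*2 + 1
2 = 2*1 + 0
Back-substitute:
1 = 3 − 2
8⁻¹ ≡ 2 (mod 3), so k ≡ 2·0 ≡ 0 (mod 3).
x = 1 + 8·0 = 1.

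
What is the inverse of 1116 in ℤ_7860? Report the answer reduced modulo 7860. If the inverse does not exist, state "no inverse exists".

Euclidean algorithm on 7860, 1116:
7860 = 7×1116 + 48
1116 = 23×48 + 12
48 = 4×12 + 0
gcd(1116, 7860) = 12 ≠ 1, so 1116 has no multiplicative inverse modulo 7860.

no inverse exists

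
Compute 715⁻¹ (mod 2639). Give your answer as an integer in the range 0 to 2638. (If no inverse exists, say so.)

Compute gcd(715, 2639):
2639 = 3·715 + 494
715 = 1·494 + 221
494 = 2·221 + 52
221 = 4·52 + 13
52 = 4·13 + 0
The gcd is 13, not 1, hence no inverse exists.

no inverse exists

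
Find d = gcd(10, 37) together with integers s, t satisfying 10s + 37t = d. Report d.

1

Repeated division:
37 = 3·10 + 7
10 = 1·7 + 3
7 = 2·3 + 1
3 = 3·1 + 0
gcd(10, 37) = 1.
Back-substituting:
1 = 7 − 2·3
1 = −2·10 + 3·7
1 = 3·37 − 11·10
So 1 = (3)·37 + (-11)·10.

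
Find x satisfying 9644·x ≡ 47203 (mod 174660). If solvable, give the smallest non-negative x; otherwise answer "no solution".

gcd(9644, 174660):
174660 = 18*9644 + 1068
9644 = 9*1068 + 32
1068 = 33*32 + 12
32 = 2*12 + 8
12 = 1*8 + 4
8 = 2*4 + 0
gcd = 4, but 4 ∤ 47203, so the congruence has no solution.

no solution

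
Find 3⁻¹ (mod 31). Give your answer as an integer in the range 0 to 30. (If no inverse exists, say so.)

Run Euclid on (31, 3):
31 = 10·3 + 1
3 = 3·1 + 0
gcd = 1, so the inverse exists. Back-substitute:
1 = 31 − 10·3
Hence 3⁻¹ ≡ -10 ≡ 21 (mod 31).

21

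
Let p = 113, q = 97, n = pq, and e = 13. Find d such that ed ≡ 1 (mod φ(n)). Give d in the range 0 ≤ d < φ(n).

9925

φ(n) = (p−1)(q−1) = 112·96 = 10752.
Need d with 13·d ≡ 1 (mod 10752). Apply the extended Euclidean algorithm:
10752 = 827·13 + 1
13 = 13·1 + 0
Back-substitute:
1 = 10752 − 827·13
So 13·(-827) ≡ 1 (mod 10752), hence d ≡ -827 ≡ 9925 (mod 10752).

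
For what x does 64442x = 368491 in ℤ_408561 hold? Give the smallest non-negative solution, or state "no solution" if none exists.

First find gcd(64442, 408561):
408561 = 6×64442 + 21909
64442 = 2×21909 + 20624
21909 = 1×20624 + 1285
20624 = 16×1285 + 64
1285 = 20×64 + 5
64 = 12×5 + 4
5 = 1×4 + 1
4 = 4×1 + 0
gcd = 1, so a unique solution mod 408561 exists.
Back-substitute for the Bézout coefficients:
1 = 5 − 4
1 = −64 + 13·5
1 = 13·1285 − 261·64
1 = −261·20624 + 4189·1285
1 = 4189·21909 − 4450·20624
1 = −4450·64442 + 13089·21909
1 = 13089·408561 − 82984·64442
So 64442·(-82984) ≡ 1 (mod 408561), giving 64442⁻¹ ≡ 325577.
x ≡ 64442⁻¹·368491 ≡ 325577·368491 ≡ 299462 (mod 408561).

299462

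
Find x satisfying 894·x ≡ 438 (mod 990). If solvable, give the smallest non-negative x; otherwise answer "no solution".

First find gcd(894, 990):
990 = 1×894 + 96
894 = 9×96 + 30
96 = 3×30 + 6
30 = 5×6 + 0
gcd = 6 and 6 | 438, so solutions exist. Divide through by 6: 149x ≡ 73 (mod 165).
Now find 149⁻¹ mod 165:
165 = 1×149 + 16
149 = 9×16 + 5
16 = 3×5 + 1
5 = 5×1 + 0
Back-substitute:
1 = 16 − 3·5
1 = −3·149 + 28·16
1 = 28·165 − 31·149
So 149·(-31) ≡ 1 (mod 165), i.e. 149⁻¹ ≡ 134.
Then x ≡ 134·73 ≡ 47 (mod 165); the smallest non-negative solution is x = 47.

47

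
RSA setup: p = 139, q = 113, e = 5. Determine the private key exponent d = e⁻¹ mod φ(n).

φ(n) = (p−1)(q−1) = 138·112 = 15456.
Need d with 5·d ≡ 1 (mod 15456). Apply the extended Euclidean algorithm:
15456 = 3091*5 + 1
5 = 5*1 + 0
Back-substitute:
1 = 15456 − 3091·5
So 5·(-3091) ≡ 1 (mod 15456), hence d ≡ -3091 ≡ 12365 (mod 15456).

12365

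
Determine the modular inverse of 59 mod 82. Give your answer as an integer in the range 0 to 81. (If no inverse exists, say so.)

57

Apply the Euclidean algorithm to 82 and 59:
82 = 1*59 + 23
59 = 2*23 + 13
23 = 1*13 + 10
13 = 1*10 + 3
10 = 3*3 + 1
3 = 3*1 + 0
Since gcd(59, 82) = 1, back-substitute to write 1 as a combination:
1 = 10 − 3·3
1 = −3·13 + 4·10
1 = 4·23 − 7·13
1 = −7·59 + 18·23
1 = 18·82 − 25·59
Thus 59·(-25) ≡ 1 (mod 82); reducing, -25 mod 82 = 57.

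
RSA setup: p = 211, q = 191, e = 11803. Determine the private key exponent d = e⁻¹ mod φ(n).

φ(n) = (p−1)(q−1) = 210·190 = 39900.
Need d with 11803·d ≡ 1 (mod 39900). Apply the extended Euclidean algorithm:
39900 = 3*11803 + 4491
11803 = 2*4491 + 2821
4491 = 1*2821 + 1670
2821 = 1*1670 + 1151
1670 = 1*1151 + 519
1151 = 2*519 + 113
519 = 4*113 + 67
113 = 1*67 + 46
67 = 1*46 + 21
46 = 2*21 + 4
21 = 5*4 + 1
4 = 4*1 + 0
Back-substitute:
1 = 21 − 5·4
1 = −5·46 + 11·21
1 = 11·67 − 16·46
1 = −16·113 + 27·67
1 = 27·519 − 124·113
1 = −124·1151 + 275·519
1 = 275·1670 − 399·1151
1 = −399·2821 + 674·1670
1 = 674·4491 − 1073·2821
1 = −1073·11803 + 2820·4491
1 = 2820·39900 − 9533·11803
So 11803·(-9533) ≡ 1 (mod 39900), hence d ≡ -9533 ≡ 30367 (mod 39900).

30367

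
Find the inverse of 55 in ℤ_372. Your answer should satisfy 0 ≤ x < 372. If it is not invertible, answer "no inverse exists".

Run Euclid on (372, 55):
372 = 6*55 + 42
55 = 1*42 + 13
42 = 3*13 + 3
13 = 4*3 + 1
3 = 3*1 + 0
gcd = 1, so the inverse exists. Back-substitute:
1 = 13 − 4·3
1 = −4·42 + 13·13
1 = 13·55 − 17·42
1 = −17·372 + 115·55
So 55·115 ≡ 1 (mod 372).

115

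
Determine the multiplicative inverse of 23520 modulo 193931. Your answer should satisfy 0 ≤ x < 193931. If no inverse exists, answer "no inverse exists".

137442

gcd(193931, 23520) by repeated division:
193931 = 8·23520 + 5771
23520 = 4·5771 + 436
5771 = 13·436 + 103
436 = 4·103 + 24
103 = 4·24 + 7
24 = 3·7 + 3
7 = 2·3 + 1
3 = 3·1 + 0
gcd = 1, so the inverse exists. Back-substitute:
1 = 7 − 2·3
1 = −2·24 + 7·7
1 = 7·103 − 30·24
1 = −30·436 + 127·103
1 = 127·5771 − 1681·436
1 = −1681·23520 + 6851·5771
1 = 6851·193931 − 56489·23520
So 23520·(-56489) ≡ 1 (mod 193931), and -56489 ≡ 137442 (mod 193931).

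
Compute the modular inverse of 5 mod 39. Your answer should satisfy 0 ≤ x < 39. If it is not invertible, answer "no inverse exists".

8

Apply the Euclidean algorithm to 39 and 5:
39 = 7*5 + 4
5 = 1*4 + 1
4 = 4*1 + 0
gcd = 1, so the inverse exists. Back-substitute:
1 = 5 − 4
1 = −39 + 8·5
So 5·8 ≡ 1 (mod 39).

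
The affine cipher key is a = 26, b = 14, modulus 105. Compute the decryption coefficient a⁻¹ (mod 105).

101

Extended Euclidean algorithm:
105 = 4·26 + 1
26 = 26·1 + 0
Since gcd(26, 105) = 1, back-substitute to write 1 as a combination:
1 = 105 − 4·26
So 26·(-4) ≡ 1 (mod 105), and -4 ≡ 101 (mod 105).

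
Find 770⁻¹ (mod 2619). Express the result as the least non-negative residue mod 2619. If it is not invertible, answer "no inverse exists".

gcd(2619, 770) by repeated division:
2619 = 3×770 + 309
770 = 2×309 + 152
309 = 2×152 + 5
152 = 30×5 + 2
5 = 2×2 + 1
2 = 2×1 + 0
Since gcd(770, 2619) = 1, back-substitute to write 1 as a combination:
1 = 5 − 2·2
1 = −2·152 + 61·5
1 = 61·309 − 124·152
1 = −124·770 + 309·309
1 = 309·2619 − 1051·770
So 770·(-1051) ≡ 1 (mod 2619), and -1051 ≡ 1568 (mod 2619).

1568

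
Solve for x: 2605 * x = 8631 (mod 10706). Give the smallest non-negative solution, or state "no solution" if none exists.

First find gcd(2605, 10706):
10706 = 4×2605 + 286
2605 = 9×286 + 31
286 = 9×31 + 7
31 = 4×7 + 3
7 = 2×3 + 1
3 = 3×1 + 0
gcd = 1, so a unique solution mod 10706 exists.
Back-substitute for the Bézout coefficients:
1 = 7 − 2·3
1 = −2·31 + 9·7
1 = 9·286 − 83·31
1 = −83·2605 + 756·286
1 = 756·10706 − 3107·2605
So 2605·(-3107) ≡ 1 (mod 10706), giving 2605⁻¹ ≡ 7599.
x ≡ 2605⁻¹·8631 ≡ 7599·8631 ≡ 2013 (mod 10706).

2013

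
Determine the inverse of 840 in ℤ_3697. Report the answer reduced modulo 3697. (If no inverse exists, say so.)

Apply the Euclidean algorithm to 3697 and 840:
3697 = 4·840 + 337
840 = 2·337 + 166
337 = 2·166 + 5
166 = 33·5 + 1
5 = 5·1 + 0
The gcd is 1. Working backward:
1 = 166 − 33·5
1 = −33·337 + 67·166
1 = 67·840 − 167·337
1 = −167·3697 + 735·840
So 840·735 ≡ 1 (mod 3697).

735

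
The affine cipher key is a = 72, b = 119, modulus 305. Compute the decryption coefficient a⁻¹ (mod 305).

233

Extended Euclidean algorithm:
305 = 4*72 + 17
72 = 4*17 + 4
17 = 4*4 + 1
4 = 4*1 + 0
The gcd is 1. Working backward:
1 = 17 − 4·4
1 = −4·72 + 17·17
1 = 17·305 − 72·72
Thus 72·(-72) ≡ 1 (mod 305); reducing, -72 mod 305 = 233.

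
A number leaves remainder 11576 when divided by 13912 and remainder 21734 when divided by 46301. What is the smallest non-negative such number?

Write x = 11576 + 13912·k. Then 13912·k ≡ 21734 − 11576 ≡ 10158 (mod 46301).
Need 13912⁻¹ mod 46301. Extended Euclid on (46301, 13912):
46301 = 3·13912 + 4565
13912 = 3·4565 + 217
4565 = 21·217 + 8
217 = 27·8 + 1
8 = 8·1 + 0
Back-substitute:
1 = 217 − 27·8
1 = −27·4565 + 568·217
1 = 568·13912 − 1731·4565
1 = −1731·46301 + 5761·13912
13912⁻¹ ≡ 5761 (mod 46301), so k ≡ 5761·10158 ≡ 42075 (mod 46301).
x = 11576 + 13912·42075 = 585358976.

585358976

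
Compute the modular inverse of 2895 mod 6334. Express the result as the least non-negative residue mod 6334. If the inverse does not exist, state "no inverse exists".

1665

gcd(6334, 2895) by repeated division:
6334 = 2×2895 + 544
2895 = 5×544 + 175
544 = 3×175 + 19
175 = 9×19 + 4
19 = 4×4 + 3
4 = 1×3 + 1
3 = 3×1 + 0
gcd = 1, so the inverse exists. Back-substitute:
1 = 4 − 3
1 = −19 + 5·4
1 = 5·175 − 46·19
1 = −46·544 + 143·175
1 = 143·2895 − 761·544
1 = −761·6334 + 1665·2895
So 2895·1665 ≡ 1 (mod 6334).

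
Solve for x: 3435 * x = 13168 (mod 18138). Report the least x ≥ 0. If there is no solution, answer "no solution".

gcd(3435, 18138):
18138 = 5*3435 + 963
3435 = 3*963 + 546
963 = 1*546 + 417
546 = 1*417 + 129
417 = 3*129 + 30
129 = 4*30 + 9
30 = 3*9 + 3
9 = 3*3 + 0
gcd = 3, but 3 ∤ 13168, so the congruence has no solution.

no solution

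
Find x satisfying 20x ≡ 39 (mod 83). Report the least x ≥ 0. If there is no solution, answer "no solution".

31

First find gcd(20, 83):
83 = 4·20 + 3
20 = 6·3 + 2
3 = 1·2 + 1
2 = 2·1 + 0
gcd = 1, so a unique solution mod 83 exists.
Back-substitute for the Bézout coefficients:
1 = 3 − 2
1 = −20 + 7·3
1 = 7·83 − 29·20
So 20·(-29) ≡ 1 (mod 83), giving 20⁻¹ ≡ 54.
x ≡ 20⁻¹·39 ≡ 54·39 ≡ 31 (mod 83).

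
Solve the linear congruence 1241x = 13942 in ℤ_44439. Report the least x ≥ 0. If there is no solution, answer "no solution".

23681

First find gcd(1241, 44439):
44439 = 35·1241 + 1004
1241 = 1·1004 + 237
1004 = 4·237 + 56
237 = 4·56 + 13
56 = 4·13 + 4
13 = 3·4 + 1
4 = 4·1 + 0
gcd = 1, so a unique solution mod 44439 exists.
Back-substitute for the Bézout coefficients:
1 = 13 − 3·4
1 = −3·56 + 13·13
1 = 13·237 − 55·56
1 = −55·1004 + 233·237
1 = 233·1241 − 288·1004
1 = −288·44439 + 10313·1241
So 1241·(10313) ≡ 1 (mod 44439), giving 1241⁻¹ ≡ 10313.
x ≡ 1241⁻¹·13942 ≡ 10313·13942 ≡ 23681 (mod 44439).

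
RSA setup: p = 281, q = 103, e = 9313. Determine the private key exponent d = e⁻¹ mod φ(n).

14257

φ(n) = (p−1)(q−1) = 280·102 = 28560.
Need d with 9313·d ≡ 1 (mod 28560). Apply the extended Euclidean algorithm:
28560 = 3*9313 + 621
9313 = 14*621 + 619
621 = 1*619 + 2
619 = 309*2 + 1
2 = 2*1 + 0
Back-substitute:
1 = 619 − 309·2
1 = −309·621 + 310·619
1 = 310·9313 − 4649·621
1 = −4649·28560 + 14257·9313
So 9313·14257 ≡ 1 (mod 28560), hence d = 14257.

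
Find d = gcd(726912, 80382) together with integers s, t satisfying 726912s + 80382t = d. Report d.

6

Repeated division:
726912 = 9*80382 + 3474
80382 = 23*3474 + 480
3474 = 7*480 + 114
480 = 4*114 + 24
114 = 4*24 + 18
24 = 1*18 + 6
18 = 3*6 + 0
gcd(726912, 80382) = 6.
Working backward:
6 = 24 − 18
6 = −114 + 5·24
6 = 5·480 − 21·114
6 = −21·3474 + 152·480
6 = 152·80382 − 3517·3474
6 = −3517·726912 + 31805·80382
So 6 = (-3517)·726912 + (31805)·80382.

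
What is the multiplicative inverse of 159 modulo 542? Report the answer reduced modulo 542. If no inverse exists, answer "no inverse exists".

Extended Euclidean algorithm:
542 = 3·159 + 65
159 = 2·65 + 29
65 = 2·29 + 7
29 = 4·7 + 1
7 = 7·1 + 0
gcd = 1, so the inverse exists. Back-substitute:
1 = 29 − 4·7
1 = −4·65 + 9·29
1 = 9·159 − 22·65
1 = −22·542 + 75·159
So 159·75 ≡ 1 (mod 542).

75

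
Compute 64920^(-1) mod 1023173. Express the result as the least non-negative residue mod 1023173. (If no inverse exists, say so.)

Extended Euclidean algorithm:
1023173 = 15×64920 + 49373
64920 = 1×49373 + 15547
49373 = 3×15547 + 2732
15547 = 5×2732 + 1887
2732 = 1×1887 + 845
1887 = 2×845 + 197
845 = 4×197 + 57
197 = 3×57 + 26
57 = 2×26 + 5
26 = 5×5 + 1
5 = 5×1 + 0
gcd = 1, so the inverse exists. Back-substitute:
1 = 26 − 5·5
1 = −5·57 + 11·26
1 = 11·197 − 38·57
1 = −38·845 + 163·197
1 = 163·1887 − 364·845
1 = −364·2732 + 527·1887
1 = 527·15547 − 2999·2732
1 = −2999·49373 + 9524·15547
1 = 9524·64920 − 12523·49373
1 = −12523·1023173 + 197369·64920
So 64920·197369 ≡ 1 (mod 1023173).

197369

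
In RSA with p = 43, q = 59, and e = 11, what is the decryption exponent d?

443

φ(n) = (p−1)(q−1) = 42·58 = 2436.
Need d with 11·d ≡ 1 (mod 2436). Apply the extended Euclidean algorithm:
2436 = 221·11 + 5
11 = 2·5 + 1
5 = 5·1 + 0
Back-substitute:
1 = 11 − 2·5
1 = −2·2436 + 443·11
So 11·443 ≡ 1 (mod 2436), hence d = 443.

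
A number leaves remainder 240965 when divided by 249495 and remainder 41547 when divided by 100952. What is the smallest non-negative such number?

14387619635

Write x = 240965 + 249495·k. Then 249495·k ≡ 41547 − 240965 ≡ 2486 (mod 100952).
Need 249495⁻¹ mod 100952. Extended Euclid on (100952, 47591):
100952 = 2×47591 + 5770
47591 = 8×5770 + 1431
5770 = 4×1431 + 46
1431 = 31×46 + 5
46 = 9×5 + 1
5 = 5×1 + 0
Back-substitute:
1 = 46 − 9·5
1 = −9·1431 + 280·46
1 = 280·5770 − 1129·1431
1 = −1129·47591 + 9312·5770
1 = 9312·100952 − 19753·47591
249495⁻¹ ≡ 81199 (mod 100952), so k ≡ 81199·2486 ≡ 57666 (mod 100952).
x = 240965 + 249495·57666 = 14387619635.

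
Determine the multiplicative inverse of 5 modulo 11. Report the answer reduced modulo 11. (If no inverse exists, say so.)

Apply the Euclidean algorithm to 11 and 5:
11 = 2×5 + 1
5 = 5×1 + 0
The gcd is 1. Working backward:
1 = 11 − 2·5
So 5·(-2) ≡ 1 (mod 11), and -2 ≡ 9 (mod 11).

9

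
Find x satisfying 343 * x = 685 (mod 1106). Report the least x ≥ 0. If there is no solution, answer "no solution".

gcd(343, 1106):
1106 = 3·343 + 77
343 = 4·77 + 35
77 = 2·35 + 7
35 = 5·7 + 0
gcd = 7, but 7 ∤ 685, so the congruence has no solution.

no solution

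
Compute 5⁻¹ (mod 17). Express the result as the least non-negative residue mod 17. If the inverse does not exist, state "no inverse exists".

Run Euclid on (17, 5):
17 = 3×5 + 2
5 = 2×2 + 1
2 = 2×1 + 0
The gcd is 1. Working backward:
1 = 5 − 2·2
1 = −2·17 + 7·5
So 5·7 ≡ 1 (mod 17).

7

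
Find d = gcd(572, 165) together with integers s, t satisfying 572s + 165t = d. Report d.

11

Apply Euclid's algorithm to 572 and 165:
572 = 3·165 + 77
165 = 2·77 + 11
77 = 7·11 + 0
gcd(572, 165) = 11.
Back-substituting:
11 = 165 − 2·77
11 = −2·572 + 7·165
So 11 = (-2)·572 + (7)·165.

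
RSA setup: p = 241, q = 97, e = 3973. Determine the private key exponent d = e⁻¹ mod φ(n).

φ(n) = (p−1)(q−1) = 240·96 = 23040.
Need d with 3973·d ≡ 1 (mod 23040). Apply the extended Euclidean algorithm:
23040 = 5·3973 + 3175
3973 = 1·3175 + 798
3175 = 3·798 + 781
798 = 1·781 + 17
781 = 45·17 + 16
17 = 1·16 + 1
16 = 16·1 + 0
Back-substitute:
1 = 17 − 16
1 = −781 + 46·17
1 = 46·798 − 47·781
1 = −47·3175 + 187·798
1 = 187·3973 − 234·3175
1 = −234·23040 + 1357·3973
So 3973·1357 ≡ 1 (mod 23040), hence d = 1357.

1357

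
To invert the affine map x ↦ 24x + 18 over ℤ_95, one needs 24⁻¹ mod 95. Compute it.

4

Extended Euclidean algorithm:
95 = 3·24 + 23
24 = 1·23 + 1
23 = 23·1 + 0
Since gcd(24, 95) = 1, back-substitute to write 1 as a combination:
1 = 24 − 23
1 = −95 + 4·24
So 24·4 ≡ 1 (mod 95).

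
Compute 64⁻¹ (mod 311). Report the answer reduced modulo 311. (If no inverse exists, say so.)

Run Euclid on (311, 64):
311 = 4×64 + 55
64 = 1×55 + 9
55 = 6×9 + 1
9 = 9×1 + 0
The gcd is 1. Working backward:
1 = 55 − 6·9
1 = −6·64 + 7·55
1 = 7·311 − 34·64
Hence 64⁻¹ ≡ -34 ≡ 277 (mod 311).

277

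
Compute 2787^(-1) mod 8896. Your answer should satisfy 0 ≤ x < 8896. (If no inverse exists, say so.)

Extended Euclidean algorithm:
8896 = 3*2787 + 535
2787 = 5*535 + 112
535 = 4*112 + 87
112 = 1*87 + 25
87 = 3*25 + 12
25 = 2*12 + 1
12 = 12*1 + 0
Since gcd(2787, 8896) = 1, back-substitute to write 1 as a combination:
1 = 25 − 2·12
1 = −2·87 + 7·25
1 = 7·112 − 9·87
1 = −9·535 + 43·112
1 = 43·2787 − 224·535
1 = −224·8896 + 715·2787
So 2787·715 ≡ 1 (mod 8896).

715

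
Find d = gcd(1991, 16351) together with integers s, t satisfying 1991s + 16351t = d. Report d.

1

Apply Euclid's algorithm to 16351 and 1991:
16351 = 8·1991 + 423
1991 = 4·423 + 299
423 = 1·299 + 124
299 = 2·124 + 51
124 = 2·51 + 22
51 = 2·22 + 7
22 = 3·7 + 1
7 = 7·1 + 0
gcd(1991, 16351) = 1.
Express as a combination:
1 = 22 − 3·7
1 = −3·51 + 7·22
1 = 7·124 − 17·51
1 = −17·299 + 41·124
1 = 41·423 − 58·299
1 = −58·1991 + 273·423
1 = 273·16351 − 2242·1991
So 1 = (273)·16351 + (-2242)·1991.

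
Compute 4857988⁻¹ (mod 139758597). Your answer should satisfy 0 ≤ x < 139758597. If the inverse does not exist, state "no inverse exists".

Extended Euclidean algorithm:
139758597 = 28*4857988 + 3734933
4857988 = 1*3734933 + 1123055
3734933 = 3*1123055 + 365768
1123055 = 3*365768 + 25751
365768 = 14*25751 + 5254
25751 = 4*5254 + 4735
5254 = 1*4735 + 519
4735 = 9*519 + 64
519 = 8*64 + 7
64 = 9*7 + 1
7 = 7*1 + 0
The gcd is 1. Working backward:
1 = 64 − 9·7
1 = −9·519 + 73·64
1 = 73·4735 − 666·519
1 = −666·5254 + 739·4735
1 = 739·25751 − 3622·5254
1 = −3622·365768 + 51447·25751
1 = 51447·1123055 − 157963·365768
1 = −157963·3734933 + 525336·1123055
1 = 525336·4857988 − 683299·3734933
1 = −683299·139758597 + 19657708·4857988
So 4857988·19657708 ≡ 1 (mod 139758597).

19657708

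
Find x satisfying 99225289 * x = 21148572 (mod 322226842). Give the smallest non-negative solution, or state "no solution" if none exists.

First find gcd(99225289, 322226842):
322226842 = 3*99225289 + 24550975
99225289 = 4*24550975 + 1021389
24550975 = 24*1021389 + 37639
1021389 = 27*37639 + 5136
37639 = 7*5136 + 1687
5136 = 3*1687 + 75
1687 = 22*75 + 37
75 = 2*37 + 1
37 = 37*1 + 0
gcd = 1, so a unique solution mod 322226842 exists.
Back-substitute for the Bézout coefficients:
1 = 75 − 2·37
1 = −2·1687 + 45·75
1 = 45·5136 − 137·1687
1 = −137·37639 + 1004·5136
1 = 1004·1021389 − 27245·37639
1 = −27245·24550975 + 654884·1021389
1 = 654884·99225289 − 2646781·24550975
1 = −2646781·322226842 + 8595227·99225289
So 99225289·(8595227) ≡ 1 (mod 322226842), giving 99225289⁻¹ ≡ 8595227.
x ≡ 99225289⁻¹·21148572 ≡ 8595227·21148572 ≡ 237595752 (mod 322226842).

237595752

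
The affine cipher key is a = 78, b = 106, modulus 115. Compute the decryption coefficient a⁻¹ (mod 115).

87

Extended Euclidean algorithm:
115 = 1*78 + 37
78 = 2*37 + 4
37 = 9*4 + 1
4 = 4*1 + 0
Since gcd(78, 115) = 1, back-substitute to write 1 as a combination:
1 = 37 − 9·4
1 = −9·78 + 19·37
1 = 19·115 − 28·78
Hence 78⁻¹ ≡ -28 ≡ 87 (mod 115).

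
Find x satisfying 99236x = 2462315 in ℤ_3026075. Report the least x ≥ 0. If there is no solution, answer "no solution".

First find gcd(99236, 3026075):
3026075 = 30·99236 + 48995
99236 = 2·48995 + 1246
48995 = 39·1246 + 401
1246 = 3·401 + 43
401 = 9·43 + 14
43 = 3·14 + 1
14 = 14·1 + 0
gcd = 1, so a unique solution mod 3026075 exists.
Back-substitute for the Bézout coefficients:
1 = 43 − 3·14
1 = −3·401 + 28·43
1 = 28·1246 − 87·401
1 = −87·48995 + 3421·1246
1 = 3421·99236 − 6929·48995
1 = −6929·3026075 + 211291·99236
So 99236·(211291) ≡ 1 (mod 3026075), giving 99236⁻¹ ≡ 211291.
x ≡ 99236⁻¹·2462315 ≡ 211291·2462315 ≡ 1002140 (mod 3026075).

1002140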